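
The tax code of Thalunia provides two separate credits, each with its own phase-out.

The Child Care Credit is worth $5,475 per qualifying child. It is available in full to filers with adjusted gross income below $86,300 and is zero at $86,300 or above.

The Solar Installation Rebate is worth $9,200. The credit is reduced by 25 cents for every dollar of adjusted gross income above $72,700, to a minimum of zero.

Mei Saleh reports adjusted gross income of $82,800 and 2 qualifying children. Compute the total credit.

$17,625

Child Care Credit: base = 2 × $5,475 = $10,950. $82,800 is below the $86,300 cutoff, so the full $10,950 applies.
Solar Installation Rebate: 25% of the $10,100 excess over $72,700 is $2,525; credit = $9,200 − $2,525 = $6,675.
Total: $10,950 + $6,675 = $17,625.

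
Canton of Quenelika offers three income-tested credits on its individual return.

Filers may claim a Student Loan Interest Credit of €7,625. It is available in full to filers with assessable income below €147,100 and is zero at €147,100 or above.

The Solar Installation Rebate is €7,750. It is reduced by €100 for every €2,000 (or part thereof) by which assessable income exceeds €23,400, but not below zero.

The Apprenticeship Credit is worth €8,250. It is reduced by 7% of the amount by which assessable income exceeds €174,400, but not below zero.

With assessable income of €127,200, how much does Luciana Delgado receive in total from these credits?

€18,425

Student Loan Interest Credit: €127,200 is below the €147,100 cutoff, so the full €7,625 applies.
Solar Installation Rebate: income exceeds €23,400 by €103,800, which is 52 full-or-partial €2,000 increments; reduction = 52 × €100 = €5,200, leaving €2,550.
Apprenticeship Credit: €127,200 is at or below the €174,400 threshold, so the full €8,250 applies.
Total: €7,625 + €2,550 + €8,250 = €18,425.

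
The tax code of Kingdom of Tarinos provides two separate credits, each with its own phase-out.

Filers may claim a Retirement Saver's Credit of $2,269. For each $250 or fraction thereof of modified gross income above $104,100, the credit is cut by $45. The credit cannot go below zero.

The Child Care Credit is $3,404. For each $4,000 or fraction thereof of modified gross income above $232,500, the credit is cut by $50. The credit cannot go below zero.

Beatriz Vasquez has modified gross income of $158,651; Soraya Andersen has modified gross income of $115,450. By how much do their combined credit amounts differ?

Beatriz ($158,651): Retirement Saver's Credit: income exceeds $104,100 by $54,551 → 219 increments × $45 = $9,855 ≥ base, so the credit is $0. Child Care Credit: $158,651 is at or below the $232,500 threshold, so the full $3,404 applies. total $0 + $3,404 = $3,404
Soraya ($115,450): Retirement Saver's Credit: income exceeds $104,100 by $11,350, which is 46 full-or-partial $250 increments; reduction = 46 × $45 = $2,070, leaving $199. Child Care Credit: $115,450 is at or below the $232,500 threshold, so the full $3,404 applies. total $199 + $3,404 = $3,603
Difference: |$3,404 − $3,603| = $199.

$199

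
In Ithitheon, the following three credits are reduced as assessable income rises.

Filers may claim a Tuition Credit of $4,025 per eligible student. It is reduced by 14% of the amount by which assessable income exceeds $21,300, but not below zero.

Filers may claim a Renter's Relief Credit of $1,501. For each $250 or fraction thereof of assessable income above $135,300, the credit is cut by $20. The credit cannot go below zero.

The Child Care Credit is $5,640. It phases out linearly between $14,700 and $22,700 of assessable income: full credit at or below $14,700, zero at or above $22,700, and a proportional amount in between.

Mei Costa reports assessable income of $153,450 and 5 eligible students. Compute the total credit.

$1,665

Tuition Credit: base = 5 × $4,025 = $20,125. 14% of the $132,150 excess over $21,300 is $18,501; credit = $20,125 − $18,501 = $1,624.
Renter's Relief Credit: income exceeds $135,300 by $18,150, which is 73 full-or-partial $250 increments; reduction = 73 × $20 = $1,460, leaving $41.
Child Care Credit: $153,450 is at or above $22,700, so the credit is $0.
Total: $1,624 + $41 + $0 = $1,665.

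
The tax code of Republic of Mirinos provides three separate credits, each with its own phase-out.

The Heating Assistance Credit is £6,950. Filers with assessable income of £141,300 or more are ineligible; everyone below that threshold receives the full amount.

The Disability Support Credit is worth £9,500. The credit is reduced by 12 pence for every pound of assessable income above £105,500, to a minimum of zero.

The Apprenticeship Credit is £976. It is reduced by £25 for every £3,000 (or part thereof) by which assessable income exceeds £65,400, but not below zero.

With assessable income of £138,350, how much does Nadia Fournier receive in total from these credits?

Heating Assistance Credit: £138,350 is below the £141,300 cutoff, so the full £6,950 applies.
Disability Support Credit: 12% of the £32,850 excess over £105,500 is £3,942; credit = £9,500 − £3,942 = £5,558.
Apprenticeship Credit: income exceeds £65,400 by £72,950, which is 25 full-or-partial £3,000 increments; reduction = 25 × £25 = £625, leaving £351.
Total: £6,950 + £5,558 + £351 = £12,859.

£12,859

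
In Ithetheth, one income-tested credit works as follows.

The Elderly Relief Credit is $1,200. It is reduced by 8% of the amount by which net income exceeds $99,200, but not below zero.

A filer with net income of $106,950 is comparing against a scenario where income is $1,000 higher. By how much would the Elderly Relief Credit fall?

$80

At $106,950 — 8% of the $7,750 excess over $99,200 is $620; credit = $1,200 − $620 = $580.
At $107,950 — 8% of the $8,750 excess over $99,200 is $700; credit = $1,200 − $700 = $500.
Lost: $580 − $500 = $80.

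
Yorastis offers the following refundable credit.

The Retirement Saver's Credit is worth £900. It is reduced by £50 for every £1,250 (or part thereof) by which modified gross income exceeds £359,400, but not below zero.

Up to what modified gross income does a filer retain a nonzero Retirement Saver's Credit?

After 17 increments the reduction is 17 × £50 = £850, leaving £50; one more increment wipes it out. Increment 17 ends at excess 17 × £1,250 = £21,250, so the highest qualifying income is £359,400 + £21,250 = £380,650.

£380,650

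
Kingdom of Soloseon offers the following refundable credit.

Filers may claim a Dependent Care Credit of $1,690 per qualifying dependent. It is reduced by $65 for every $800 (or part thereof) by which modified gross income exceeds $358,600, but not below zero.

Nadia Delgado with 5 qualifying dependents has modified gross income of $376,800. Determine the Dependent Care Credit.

Dependent Care Credit: base = 5 × $1,690 = $8,450. income exceeds $358,600 by $18,200, which is 23 full-or-partial $800 increments; reduction = 23 × $65 = $1,495, leaving $6,955.

$6,955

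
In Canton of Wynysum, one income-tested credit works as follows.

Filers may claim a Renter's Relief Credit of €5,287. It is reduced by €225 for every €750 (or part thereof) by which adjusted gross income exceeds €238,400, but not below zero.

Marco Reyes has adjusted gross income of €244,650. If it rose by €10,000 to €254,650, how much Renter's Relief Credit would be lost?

€2,925

At €244,650 — income exceeds €238,400 by €6,250, which is 9 full-or-partial €750 increments; reduction = 9 × €225 = €2,025, leaving €3,262.
At €254,650 — income exceeds €238,400 by €16,250, which is 22 full-or-partial €750 increments; reduction = 22 × €225 = €4,950, leaving €337.
Lost: €3,262 − €337 = €2,925.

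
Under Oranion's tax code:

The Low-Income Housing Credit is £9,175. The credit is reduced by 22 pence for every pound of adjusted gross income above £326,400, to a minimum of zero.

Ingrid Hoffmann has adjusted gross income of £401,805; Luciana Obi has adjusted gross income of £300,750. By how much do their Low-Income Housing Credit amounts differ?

£9,175

Ingrid (£401,805): Low-Income Housing Credit: 22% of the £75,405 excess over £326,400 is £16,589.10 ≥ base, so the credit is £0.
Luciana (£300,750): Low-Income Housing Credit: £300,750 is at or below the £326,400 threshold, so the full £9,175 applies.
Difference: |£0 − £9,175| = £9,175.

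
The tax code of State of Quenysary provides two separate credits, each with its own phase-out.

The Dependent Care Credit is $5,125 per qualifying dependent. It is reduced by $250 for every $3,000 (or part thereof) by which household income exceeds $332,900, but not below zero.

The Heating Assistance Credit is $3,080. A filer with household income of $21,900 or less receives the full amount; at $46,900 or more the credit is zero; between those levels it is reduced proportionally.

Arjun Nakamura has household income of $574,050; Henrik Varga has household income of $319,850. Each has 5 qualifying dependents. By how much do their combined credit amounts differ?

Arjun ($574,050): Dependent Care Credit: base = 5 × $5,125 = $25,625. income exceeds $332,900 by $241,150, which is 81 full-or-partial $3,000 increments; reduction = 81 × $250 = $20,250, leaving $5,375. Heating Assistance Credit: $574,050 is at or above $46,900, so the credit is $0. total $5,375 + $0 = $5,375
Henrik ($319,850): Dependent Care Credit: base = 5 × $5,125 = $25,625. $319,850 is at or below the $332,900 threshold, so the full $25,625 applies. Heating Assistance Credit: $319,850 is at or above $46,900, so the credit is $0. total $25,625 + $0 = $25,625
Difference: |$5,375 − $25,625| = $20,250.

$20,250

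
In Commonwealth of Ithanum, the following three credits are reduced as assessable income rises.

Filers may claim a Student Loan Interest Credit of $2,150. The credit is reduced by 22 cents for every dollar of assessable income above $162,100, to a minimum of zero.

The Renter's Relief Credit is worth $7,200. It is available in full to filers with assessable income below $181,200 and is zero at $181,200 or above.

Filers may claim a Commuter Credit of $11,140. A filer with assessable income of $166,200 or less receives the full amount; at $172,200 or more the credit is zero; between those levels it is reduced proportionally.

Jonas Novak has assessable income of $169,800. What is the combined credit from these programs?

$12,112

Student Loan Interest Credit: 22% of the $7,700 excess over $162,100 is $1,694; credit = $2,150 − $1,694 = $456.
Renter's Relief Credit: $169,800 is below the $181,200 cutoff, so the full $7,200 applies.
Commuter Credit: $169,800 is $3,600 into a $6,000 phase-out range, leaving 2,400/6,000 of the credit: $11,140 × 2,400/6,000 = $4,456.
Total: $456 + $7,200 + $4,456 = $12,112.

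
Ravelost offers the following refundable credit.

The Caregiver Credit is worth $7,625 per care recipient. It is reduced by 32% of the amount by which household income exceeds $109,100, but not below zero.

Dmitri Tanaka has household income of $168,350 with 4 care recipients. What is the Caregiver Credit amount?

Caregiver Credit: base = 4 × $7,625 = $30,500. 32% of the $59,250 excess over $109,100 is $18,960; credit = $30,500 − $18,960 = $11,540.

$11,540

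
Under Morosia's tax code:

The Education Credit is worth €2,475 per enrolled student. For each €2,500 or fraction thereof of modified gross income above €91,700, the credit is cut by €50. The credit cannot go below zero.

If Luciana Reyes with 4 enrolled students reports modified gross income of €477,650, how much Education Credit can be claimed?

€2,150

Education Credit: base = 4 × €2,475 = €9,900. income exceeds €91,700 by €385,950, which is 155 full-or-partial €2,500 increments; reduction = 155 × €50 = €7,750, leaving €2,150.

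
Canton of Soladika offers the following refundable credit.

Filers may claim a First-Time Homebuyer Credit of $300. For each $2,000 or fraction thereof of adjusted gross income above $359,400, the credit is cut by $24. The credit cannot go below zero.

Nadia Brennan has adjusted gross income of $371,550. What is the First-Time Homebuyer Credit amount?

First-Time Homebuyer Credit: income exceeds $359,400 by $12,150, which is 7 full-or-partial $2,000 increments; reduction = 7 × $24 = $168, leaving $132.

$132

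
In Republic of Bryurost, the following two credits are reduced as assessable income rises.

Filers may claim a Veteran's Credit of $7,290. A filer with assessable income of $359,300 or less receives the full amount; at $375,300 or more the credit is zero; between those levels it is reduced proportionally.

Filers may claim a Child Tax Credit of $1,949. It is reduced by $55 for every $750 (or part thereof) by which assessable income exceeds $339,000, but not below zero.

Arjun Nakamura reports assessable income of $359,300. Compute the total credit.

$7,699

Veteran's Credit: $359,300 is at or below the $359,300 threshold, so the full $7,290 applies.
Child Tax Credit: income exceeds $339,000 by $20,300, which is 28 full-or-partial $750 increments; reduction = 28 × $55 = $1,540, leaving $409.
Total: $7,290 + $409 = $7,699.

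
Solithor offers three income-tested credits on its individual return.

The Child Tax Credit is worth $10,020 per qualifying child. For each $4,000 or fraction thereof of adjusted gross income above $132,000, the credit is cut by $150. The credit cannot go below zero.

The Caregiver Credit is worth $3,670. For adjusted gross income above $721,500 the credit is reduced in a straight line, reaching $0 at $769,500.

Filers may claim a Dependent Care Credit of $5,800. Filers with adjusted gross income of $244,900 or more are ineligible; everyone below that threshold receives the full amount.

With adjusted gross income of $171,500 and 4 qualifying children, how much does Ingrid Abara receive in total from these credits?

Child Tax Credit: base = 4 × $10,020 = $40,080. income exceeds $132,000 by $39,500, which is 10 full-or-partial $4,000 increments; reduction = 10 × $150 = $1,500, leaving $38,580.
Caregiver Credit: $171,500 is at or below the $721,500 threshold, so the full $3,670 applies.
Dependent Care Credit: $171,500 is below the $244,900 cutoff, so the full $5,800 applies.
Total: $38,580 + $3,670 + $5,800 = $48,050.

$48,050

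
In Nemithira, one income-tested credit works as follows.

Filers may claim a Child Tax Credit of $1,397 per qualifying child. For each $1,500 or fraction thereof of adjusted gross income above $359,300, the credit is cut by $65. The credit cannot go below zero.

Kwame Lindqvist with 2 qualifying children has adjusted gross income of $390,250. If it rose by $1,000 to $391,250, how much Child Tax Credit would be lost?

At $390,250 — base = 2 × $1,397 = $2,794. income exceeds $359,300 by $30,950, which is 21 full-or-partial $1,500 increments; reduction = 21 × $65 = $1,365, leaving $1,429.
At $391,250 — base = 2 × $1,397 = $2,794. income exceeds $359,300 by $31,950, which is 22 full-or-partial $1,500 increments; reduction = 22 × $65 = $1,430, leaving $1,364.
Lost: $1,429 − $1,364 = $65.

$65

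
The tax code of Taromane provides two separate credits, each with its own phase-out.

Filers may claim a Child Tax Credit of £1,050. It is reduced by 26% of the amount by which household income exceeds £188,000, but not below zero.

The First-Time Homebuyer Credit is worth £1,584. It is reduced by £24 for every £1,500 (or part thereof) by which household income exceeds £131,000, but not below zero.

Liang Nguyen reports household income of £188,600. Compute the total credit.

Child Tax Credit: 26% of the £600 excess over £188,000 is £156; credit = £1,050 − £156 = £894.
First-Time Homebuyer Credit: income exceeds £131,000 by £57,600, which is 39 full-or-partial £1,500 increments; reduction = 39 × £24 = £936, leaving £648.
Total: £894 + £648 = £1,542.

£1,542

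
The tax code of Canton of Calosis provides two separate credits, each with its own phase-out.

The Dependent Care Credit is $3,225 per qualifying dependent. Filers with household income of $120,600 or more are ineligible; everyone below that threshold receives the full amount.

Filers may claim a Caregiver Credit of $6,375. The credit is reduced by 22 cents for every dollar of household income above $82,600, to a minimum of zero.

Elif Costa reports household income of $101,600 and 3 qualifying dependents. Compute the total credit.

Dependent Care Credit: base = 3 × $3,225 = $9,675. $101,600 is below the $120,600 cutoff, so the full $9,675 applies.
Caregiver Credit: 22% of the $19,000 excess over $82,600 is $4,180; credit = $6,375 − $4,180 = $2,195.
Total: $9,675 + $2,195 = $11,870.

$11,870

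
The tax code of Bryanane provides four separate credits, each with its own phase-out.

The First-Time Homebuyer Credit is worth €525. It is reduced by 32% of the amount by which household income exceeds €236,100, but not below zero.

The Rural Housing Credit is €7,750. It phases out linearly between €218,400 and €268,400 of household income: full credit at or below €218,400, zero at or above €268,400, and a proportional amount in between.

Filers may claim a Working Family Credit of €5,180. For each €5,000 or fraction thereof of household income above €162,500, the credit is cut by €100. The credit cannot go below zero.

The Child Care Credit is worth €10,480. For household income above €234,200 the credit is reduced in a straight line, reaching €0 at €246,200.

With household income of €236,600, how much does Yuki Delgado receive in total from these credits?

First-Time Homebuyer Credit: 32% of the €500 excess over €236,100 is €160; credit = €525 − €160 = €365.
Rural Housing Credit: €236,600 is €18,200 into a €50,000 phase-out range, leaving 31,800/50,000 of the credit: €7,750 × 31,800/50,000 = €4,929.
Working Family Credit: income exceeds €162,500 by €74,100, which is 15 full-or-partial €5,000 increments; reduction = 15 × €100 = €1,500, leaving €3,680.
Child Care Credit: €236,600 is €2,400 into a €12,000 phase-out range, leaving 9,600/12,000 of the credit: €10,480 × 9,600/12,000 = €8,384.
Total: €365 + €4,929 + €3,680 + €8,384 = €17,358.

€17,358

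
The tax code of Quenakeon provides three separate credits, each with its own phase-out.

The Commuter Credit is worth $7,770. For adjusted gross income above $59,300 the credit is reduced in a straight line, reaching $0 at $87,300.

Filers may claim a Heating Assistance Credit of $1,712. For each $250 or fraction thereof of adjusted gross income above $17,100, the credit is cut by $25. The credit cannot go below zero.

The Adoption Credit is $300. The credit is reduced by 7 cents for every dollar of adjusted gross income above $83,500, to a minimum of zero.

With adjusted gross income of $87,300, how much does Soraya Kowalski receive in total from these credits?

Commuter Credit: $87,300 is at or above $87,300, so the credit is $0.
Heating Assistance Credit: income exceeds $17,100 by $70,200 → 281 increments × $25 = $7,025 ≥ base, so the credit is $0.
Adoption Credit: 7% of the $3,800 excess over $83,500 is $266; credit = $300 − $266 = $34.
Total: $0 + $0 + $34 = $34.

$34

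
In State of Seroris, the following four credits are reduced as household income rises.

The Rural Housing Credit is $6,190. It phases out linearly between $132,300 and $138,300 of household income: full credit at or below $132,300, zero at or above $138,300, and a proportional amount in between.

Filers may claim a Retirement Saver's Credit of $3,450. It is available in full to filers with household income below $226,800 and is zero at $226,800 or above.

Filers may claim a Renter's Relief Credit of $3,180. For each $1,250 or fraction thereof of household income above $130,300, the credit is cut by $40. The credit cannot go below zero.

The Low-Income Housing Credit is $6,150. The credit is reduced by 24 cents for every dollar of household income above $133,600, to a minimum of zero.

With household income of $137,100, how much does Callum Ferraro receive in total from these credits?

Rural Housing Credit: $137,100 is $4,800 into a $6,000 phase-out range, leaving 1,200/6,000 of the credit: $6,190 × 1,200/6,000 = $1,238.
Retirement Saver's Credit: $137,100 is below the $226,800 cutoff, so the full $3,450 applies.
Renter's Relief Credit: income exceeds $130,300 by $6,800, which is 6 full-or-partial $1,250 increments; reduction = 6 × $40 = $240, leaving $2,940.
Low-Income Housing Credit: 24% of the $3,500 excess over $133,600 is $840; credit = $6,150 − $840 = $5,310.
Total: $1,238 + $3,450 + $2,940 + $5,310 = $12,938.

$12,938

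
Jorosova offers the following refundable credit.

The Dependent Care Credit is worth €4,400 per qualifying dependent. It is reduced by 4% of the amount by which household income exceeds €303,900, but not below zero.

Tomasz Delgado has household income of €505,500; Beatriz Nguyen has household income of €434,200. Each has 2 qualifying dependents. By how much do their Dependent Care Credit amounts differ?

€2,852

Tomasz (€505,500): Dependent Care Credit: base = 2 × €4,400 = €8,800. 4% of the €201,600 excess over €303,900 is €8,064; credit = €8,800 − €8,064 = €736.
Beatriz (€434,200): Dependent Care Credit: base = 2 × €4,400 = €8,800. 4% of the €130,300 excess over €303,900 is €5,212; credit = €8,800 − €5,212 = €3,588.
Difference: |€736 − €3,588| = €2,852.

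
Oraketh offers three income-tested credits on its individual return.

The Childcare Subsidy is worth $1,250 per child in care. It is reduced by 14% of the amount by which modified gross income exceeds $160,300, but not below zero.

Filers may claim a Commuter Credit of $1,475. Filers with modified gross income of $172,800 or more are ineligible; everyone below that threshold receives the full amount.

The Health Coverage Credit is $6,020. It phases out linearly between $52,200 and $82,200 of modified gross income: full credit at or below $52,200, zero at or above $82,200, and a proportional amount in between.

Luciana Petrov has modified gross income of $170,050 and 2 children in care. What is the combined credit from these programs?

Childcare Subsidy: base = 2 × $1,250 = $2,500. 14% of the $9,750 excess over $160,300 is $1,365; credit = $2,500 − $1,365 = $1,135.
Commuter Credit: $170,050 is below the $172,800 cutoff, so the full $1,475 applies.
Health Coverage Credit: $170,050 is at or above $82,200, so the credit is $0.
Total: $1,135 + $1,475 + $0 = $2,610.

$2,610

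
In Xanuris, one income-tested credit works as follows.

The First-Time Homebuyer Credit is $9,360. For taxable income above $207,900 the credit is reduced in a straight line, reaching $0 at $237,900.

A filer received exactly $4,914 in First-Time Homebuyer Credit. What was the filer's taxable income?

$222,150

$4,914 is 4,914/9,360 of the full $9,360, so 4,446/9,360 of the $30,000 range has been used: income = $207,900 + $30,000 × 4,446/9,360 = $222,150.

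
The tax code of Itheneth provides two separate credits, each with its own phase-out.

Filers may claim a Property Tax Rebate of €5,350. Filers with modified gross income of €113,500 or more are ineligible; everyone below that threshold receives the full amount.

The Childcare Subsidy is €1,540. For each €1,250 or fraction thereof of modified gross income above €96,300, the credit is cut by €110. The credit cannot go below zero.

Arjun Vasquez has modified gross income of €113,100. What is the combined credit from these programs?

€5,350

Property Tax Rebate: €113,100 is below the €113,500 cutoff, so the full €5,350 applies.
Childcare Subsidy: income exceeds €96,300 by €16,800 → 14 increments × €110 = €1,540 ≥ base, so the credit is €0.
Total: €5,350 + €0 = €5,350.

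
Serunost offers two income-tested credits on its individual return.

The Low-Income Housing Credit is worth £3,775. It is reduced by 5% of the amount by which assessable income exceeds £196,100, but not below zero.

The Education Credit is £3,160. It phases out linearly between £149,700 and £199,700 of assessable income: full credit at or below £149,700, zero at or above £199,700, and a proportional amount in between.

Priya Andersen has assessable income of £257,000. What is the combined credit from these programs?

Low-Income Housing Credit: 5% of the £60,900 excess over £196,100 is £3,045; credit = £3,775 − £3,045 = £730.
Education Credit: £257,000 is at or above £199,700, so the credit is £0.
Total: £730 + £0 = £730.

£730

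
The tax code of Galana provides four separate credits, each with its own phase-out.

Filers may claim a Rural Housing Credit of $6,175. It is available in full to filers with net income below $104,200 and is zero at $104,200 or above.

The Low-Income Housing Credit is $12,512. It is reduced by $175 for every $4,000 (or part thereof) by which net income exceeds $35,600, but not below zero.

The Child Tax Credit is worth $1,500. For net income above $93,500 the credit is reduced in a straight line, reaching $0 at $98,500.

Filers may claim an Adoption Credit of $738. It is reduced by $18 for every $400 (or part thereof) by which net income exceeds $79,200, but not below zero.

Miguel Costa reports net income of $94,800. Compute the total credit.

Rural Housing Credit: $94,800 is below the $104,200 cutoff, so the full $6,175 applies.
Low-Income Housing Credit: income exceeds $35,600 by $59,200, which is 15 full-or-partial $4,000 increments; reduction = 15 × $175 = $2,625, leaving $9,887.
Child Tax Credit: $94,800 is $1,300 into a $5,000 phase-out range, leaving 3,700/5,000 of the credit: $1,500 × 3,700/5,000 = $1,110.
Adoption Credit: income exceeds $79,200 by $15,600, which is 39 full-or-partial $400 increments; reduction = 39 × $18 = $702, leaving $36.
Total: $6,175 + $9,887 + $1,110 + $36 = $17,208.

$17,208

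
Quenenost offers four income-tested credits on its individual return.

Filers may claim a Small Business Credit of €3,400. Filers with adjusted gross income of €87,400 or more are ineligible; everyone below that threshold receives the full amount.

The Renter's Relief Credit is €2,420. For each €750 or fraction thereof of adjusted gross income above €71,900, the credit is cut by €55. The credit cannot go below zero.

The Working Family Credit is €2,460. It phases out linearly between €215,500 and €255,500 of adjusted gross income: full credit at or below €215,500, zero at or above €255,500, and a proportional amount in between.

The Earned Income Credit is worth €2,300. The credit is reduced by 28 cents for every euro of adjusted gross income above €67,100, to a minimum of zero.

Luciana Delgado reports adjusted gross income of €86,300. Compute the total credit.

Small Business Credit: €86,300 is below the €87,400 cutoff, so the full €3,400 applies.
Renter's Relief Credit: income exceeds €71,900 by €14,400, which is 20 full-or-partial €750 increments; reduction = 20 × €55 = €1,100, leaving €1,320.
Working Family Credit: €86,300 is at or below the €215,500 threshold, so the full €2,460 applies.
Earned Income Credit: 28% of the €19,200 excess over €67,100 is €5,376 ≥ base, so the credit is €0.
Total: €3,400 + €1,320 + €2,460 + €0 = €7,180.

€7,180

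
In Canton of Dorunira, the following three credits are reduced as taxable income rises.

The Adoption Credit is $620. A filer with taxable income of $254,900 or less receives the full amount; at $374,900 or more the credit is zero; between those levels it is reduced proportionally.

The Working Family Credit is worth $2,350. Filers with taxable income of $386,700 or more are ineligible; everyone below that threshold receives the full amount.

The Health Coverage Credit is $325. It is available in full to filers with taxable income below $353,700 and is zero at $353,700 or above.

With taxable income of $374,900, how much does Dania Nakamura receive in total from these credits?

Adoption Credit: $374,900 is at or above $374,900, so the credit is $0.
Working Family Credit: $374,900 is below the $386,700 cutoff, so the full $2,350 applies.
Health Coverage Credit: $374,900 meets or exceeds the $353,700 cutoff, so the credit is $0.
Total: $0 + $2,350 + $0 = $2,350.

$2,350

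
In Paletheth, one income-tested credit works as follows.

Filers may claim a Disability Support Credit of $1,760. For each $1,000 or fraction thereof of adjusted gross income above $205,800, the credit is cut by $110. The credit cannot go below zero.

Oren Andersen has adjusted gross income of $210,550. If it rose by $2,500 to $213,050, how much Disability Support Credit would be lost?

At $210,550 — income exceeds $205,800 by $4,750, which is 5 full-or-partial $1,000 increments; reduction = 5 × $110 = $550, leaving $1,210.
At $213,050 — income exceeds $205,800 by $7,250, which is 8 full-or-partial $1,000 increments; reduction = 8 × $110 = $880, leaving $880.
Lost: $1,210 − $880 = $330.

$330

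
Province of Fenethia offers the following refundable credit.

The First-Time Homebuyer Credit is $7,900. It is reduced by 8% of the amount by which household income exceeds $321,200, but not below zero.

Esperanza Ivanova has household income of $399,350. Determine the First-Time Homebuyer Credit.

First-Time Homebuyer Credit: 8% of the $78,150 excess over $321,200 is $6,252; credit = $7,900 − $6,252 = $1,648.

$1,648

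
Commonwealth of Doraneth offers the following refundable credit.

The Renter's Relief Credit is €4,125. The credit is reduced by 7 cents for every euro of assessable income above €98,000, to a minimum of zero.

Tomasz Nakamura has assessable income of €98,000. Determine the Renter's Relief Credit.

Renter's Relief Credit: €98,000 is at or below the €98,000 threshold, so the full €4,125 applies.

€4,125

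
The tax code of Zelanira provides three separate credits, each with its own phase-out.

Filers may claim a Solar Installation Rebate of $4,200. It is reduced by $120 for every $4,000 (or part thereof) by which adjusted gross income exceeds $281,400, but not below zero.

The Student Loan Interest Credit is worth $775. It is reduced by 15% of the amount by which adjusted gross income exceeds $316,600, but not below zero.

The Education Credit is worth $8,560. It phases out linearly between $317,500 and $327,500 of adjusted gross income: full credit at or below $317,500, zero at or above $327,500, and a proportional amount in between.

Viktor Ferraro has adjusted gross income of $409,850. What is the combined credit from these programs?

Solar Installation Rebate: income exceeds $281,400 by $128,450, which is 33 full-or-partial $4,000 increments; reduction = 33 × $120 = $3,960, leaving $240.
Student Loan Interest Credit: 15% of the $93,250 excess over $316,600 is $13,987.50 ≥ base, so the credit is $0.
Education Credit: $409,850 is at or above $327,500, so the credit is $0.
Total: $240 + $0 + $0 = $240.

$240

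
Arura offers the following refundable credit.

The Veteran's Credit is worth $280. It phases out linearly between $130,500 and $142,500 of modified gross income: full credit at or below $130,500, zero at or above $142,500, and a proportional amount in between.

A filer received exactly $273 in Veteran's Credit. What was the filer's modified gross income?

$273 is 273/280 of the full $280, so 7/280 of the $12,000 range has been used: income = $130,500 + $12,000 × 7/280 = $130,800.

$130,800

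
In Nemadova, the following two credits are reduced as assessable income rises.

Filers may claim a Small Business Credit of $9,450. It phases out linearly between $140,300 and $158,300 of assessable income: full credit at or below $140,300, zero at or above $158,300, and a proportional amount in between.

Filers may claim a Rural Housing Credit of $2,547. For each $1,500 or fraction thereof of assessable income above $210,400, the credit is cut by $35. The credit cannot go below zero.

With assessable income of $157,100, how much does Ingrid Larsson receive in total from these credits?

$3,177

Small Business Credit: $157,100 is $16,800 into a $18,000 phase-out range, leaving 1,200/18,000 of the credit: $9,450 × 1,200/18,000 = $630.
Rural Housing Credit: $157,100 is at or below the $210,400 threshold, so the full $2,547 applies.
Total: $630 + $2,547 = $3,177.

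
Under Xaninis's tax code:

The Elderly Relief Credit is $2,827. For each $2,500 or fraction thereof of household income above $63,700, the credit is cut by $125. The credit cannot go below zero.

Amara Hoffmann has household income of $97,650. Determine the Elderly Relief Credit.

Elderly Relief Credit: income exceeds $63,700 by $33,950, which is 14 full-or-partial $2,500 increments; reduction = 14 × $125 = $1,750, leaving $1,077.

$1,077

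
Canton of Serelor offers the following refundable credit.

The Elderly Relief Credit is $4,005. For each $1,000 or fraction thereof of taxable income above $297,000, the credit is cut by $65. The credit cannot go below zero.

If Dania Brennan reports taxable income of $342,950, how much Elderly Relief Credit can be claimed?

Elderly Relief Credit: income exceeds $297,000 by $45,950, which is 46 full-or-partial $1,000 increments; reduction = 46 × $65 = $2,990, leaving $1,015.

$1,015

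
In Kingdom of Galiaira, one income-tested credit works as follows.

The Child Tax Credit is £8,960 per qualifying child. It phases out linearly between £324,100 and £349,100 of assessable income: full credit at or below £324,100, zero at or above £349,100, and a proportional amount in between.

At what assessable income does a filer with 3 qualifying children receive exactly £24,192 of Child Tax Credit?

Full credit = 3 × £8,960 = £26,880.
£24,192 is 24,192/26,880 of the full £26,880, so 2,688/26,880 of the £25,000 range has been used: income = £324,100 + £25,000 × 2,688/26,880 = £326,600.

£326,600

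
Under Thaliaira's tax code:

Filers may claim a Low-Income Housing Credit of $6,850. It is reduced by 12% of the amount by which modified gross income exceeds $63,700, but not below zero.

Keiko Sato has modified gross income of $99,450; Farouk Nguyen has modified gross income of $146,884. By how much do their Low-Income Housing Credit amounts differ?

Keiko ($99,450): Low-Income Housing Credit: 12% of the $35,750 excess over $63,700 is $4,290; credit = $6,850 − $4,290 = $2,560.
Farouk ($146,884): Low-Income Housing Credit: 12% of the $83,184 excess over $63,700 is $9,982.08 ≥ base, so the credit is $0.
Difference: |$2,560 − $0| = $2,560.

$2,560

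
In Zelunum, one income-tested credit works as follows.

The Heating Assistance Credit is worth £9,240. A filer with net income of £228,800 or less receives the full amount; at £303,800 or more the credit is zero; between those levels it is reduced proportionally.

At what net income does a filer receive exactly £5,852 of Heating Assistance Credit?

£5,852 is 5,852/9,240 of the full £9,240, so 3,388/9,240 of the £75,000 range has been used: income = £228,800 + £75,000 × 3,388/9,240 = £256,300.

£256,300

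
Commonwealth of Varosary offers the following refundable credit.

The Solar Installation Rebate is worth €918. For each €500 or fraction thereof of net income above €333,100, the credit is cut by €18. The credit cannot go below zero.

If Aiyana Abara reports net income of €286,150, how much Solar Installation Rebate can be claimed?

Solar Installation Rebate: €286,150 is at or below the €333,100 threshold, so the full €918 applies.

€918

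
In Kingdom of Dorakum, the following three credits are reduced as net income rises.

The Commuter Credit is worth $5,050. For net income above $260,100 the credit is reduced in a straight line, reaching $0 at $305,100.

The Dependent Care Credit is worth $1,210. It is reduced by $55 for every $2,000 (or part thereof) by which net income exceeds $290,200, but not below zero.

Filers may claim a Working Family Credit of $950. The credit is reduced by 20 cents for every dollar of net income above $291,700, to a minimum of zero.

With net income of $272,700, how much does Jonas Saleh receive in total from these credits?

Commuter Credit: $272,700 is $12,600 into a $45,000 phase-out range, leaving 32,400/45,000 of the credit: $5,050 × 32,400/45,000 = $3,636.
Dependent Care Credit: $272,700 is at or below the $290,200 threshold, so the full $1,210 applies.
Working Family Credit: $272,700 is at or below the $291,700 threshold, so the full $950 applies.
Total: $3,636 + $1,210 + $950 = $5,796.

$5,796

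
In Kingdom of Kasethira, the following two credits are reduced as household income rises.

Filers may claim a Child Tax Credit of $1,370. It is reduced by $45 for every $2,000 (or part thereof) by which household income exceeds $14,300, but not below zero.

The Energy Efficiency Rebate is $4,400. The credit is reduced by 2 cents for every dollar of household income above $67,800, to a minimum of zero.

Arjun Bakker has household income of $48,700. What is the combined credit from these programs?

Child Tax Credit: income exceeds $14,300 by $34,400, which is 18 full-or-partial $2,000 increments; reduction = 18 × $45 = $810, leaving $560.
Energy Efficiency Rebate: $48,700 is at or below the $67,800 threshold, so the full $4,400 applies.
Total: $560 + $4,400 = $4,960.

$4,960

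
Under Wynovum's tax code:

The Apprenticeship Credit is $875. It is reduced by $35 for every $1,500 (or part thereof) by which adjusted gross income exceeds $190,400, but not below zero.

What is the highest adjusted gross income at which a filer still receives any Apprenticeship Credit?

After 24 increments the reduction is 24 × $35 = $840, leaving $35; one more increment wipes it out. Increment 24 ends at excess 24 × $1,500 = $36,000, so the highest qualifying income is $190,400 + $36,000 = $226,400.

$226,400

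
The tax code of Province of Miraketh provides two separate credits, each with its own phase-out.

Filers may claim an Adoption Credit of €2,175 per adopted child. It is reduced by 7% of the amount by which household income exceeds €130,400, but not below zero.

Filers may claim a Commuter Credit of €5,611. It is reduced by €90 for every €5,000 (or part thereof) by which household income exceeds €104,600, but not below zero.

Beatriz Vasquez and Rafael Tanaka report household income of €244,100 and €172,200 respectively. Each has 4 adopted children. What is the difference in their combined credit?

Beatriz (€244,100): Adoption Credit: base = 4 × €2,175 = €8,700. 7% of the €113,700 excess over €130,400 is €7,959; credit = €8,700 − €7,959 = €741. Commuter Credit: income exceeds €104,600 by €139,500, which is 28 full-or-partial €5,000 increments; reduction = 28 × €90 = €2,520, leaving €3,091. total €741 + €3,091 = €3,832
Rafael (€172,200): Adoption Credit: base = 4 × €2,175 = €8,700. 7% of the €41,800 excess over €130,400 is €2,926; credit = €8,700 − €2,926 = €5,774. Commuter Credit: income exceeds €104,600 by €67,600, which is 14 full-or-partial €5,000 increments; reduction = 14 × €90 = €1,260, leaving €4,351. total €5,774 + €4,351 = €10,125
Difference: |€3,832 − €10,125| = €6,293.

€6,293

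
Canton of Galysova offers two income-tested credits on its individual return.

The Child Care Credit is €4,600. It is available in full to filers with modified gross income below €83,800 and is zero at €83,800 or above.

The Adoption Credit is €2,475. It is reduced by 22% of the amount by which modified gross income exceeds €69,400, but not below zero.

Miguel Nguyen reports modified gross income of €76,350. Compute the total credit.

€5,546

Child Care Credit: €76,350 is below the €83,800 cutoff, so the full €4,600 applies.
Adoption Credit: 22% of the €6,950 excess over €69,400 is €1,529; credit = €2,475 − €1,529 = €946.
Total: €4,600 + €946 = €5,546.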